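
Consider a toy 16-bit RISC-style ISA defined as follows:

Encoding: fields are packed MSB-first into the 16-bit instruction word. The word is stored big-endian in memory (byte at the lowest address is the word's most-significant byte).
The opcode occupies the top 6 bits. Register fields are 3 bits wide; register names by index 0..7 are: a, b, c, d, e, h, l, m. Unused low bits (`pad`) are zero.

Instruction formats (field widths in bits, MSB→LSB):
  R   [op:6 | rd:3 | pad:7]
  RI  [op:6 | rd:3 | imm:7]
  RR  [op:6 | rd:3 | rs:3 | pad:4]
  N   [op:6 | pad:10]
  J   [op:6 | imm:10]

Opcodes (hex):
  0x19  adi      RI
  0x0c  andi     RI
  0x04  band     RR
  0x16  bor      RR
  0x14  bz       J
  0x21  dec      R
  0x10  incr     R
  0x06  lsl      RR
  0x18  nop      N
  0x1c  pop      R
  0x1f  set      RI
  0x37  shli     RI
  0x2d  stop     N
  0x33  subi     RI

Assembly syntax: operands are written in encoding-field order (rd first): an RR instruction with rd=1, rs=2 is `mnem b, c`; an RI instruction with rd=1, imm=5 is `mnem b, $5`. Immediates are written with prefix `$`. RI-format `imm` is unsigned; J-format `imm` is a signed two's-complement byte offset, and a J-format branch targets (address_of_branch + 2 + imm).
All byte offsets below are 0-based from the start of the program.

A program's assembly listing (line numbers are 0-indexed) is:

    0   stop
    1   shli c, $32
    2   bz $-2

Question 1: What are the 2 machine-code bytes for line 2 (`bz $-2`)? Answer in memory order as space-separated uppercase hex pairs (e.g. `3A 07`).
L2: bz op=0x14:6|imm=-2:10 ⇒ 0x53fe ⇒ big 53 fe

53 FE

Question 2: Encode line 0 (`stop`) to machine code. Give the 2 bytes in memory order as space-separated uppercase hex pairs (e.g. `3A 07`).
line 0 (stop): pack op=0x2d:6|pad=0:10 = 0xb400; big→ b4 00

B4 00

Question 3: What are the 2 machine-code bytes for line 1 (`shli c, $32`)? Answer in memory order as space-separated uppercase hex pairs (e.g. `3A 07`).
line 1 (shli): pack op=0x37:6|rd=2:3|imm=32:7 = 0xdd20; big→ dd 20

DD 20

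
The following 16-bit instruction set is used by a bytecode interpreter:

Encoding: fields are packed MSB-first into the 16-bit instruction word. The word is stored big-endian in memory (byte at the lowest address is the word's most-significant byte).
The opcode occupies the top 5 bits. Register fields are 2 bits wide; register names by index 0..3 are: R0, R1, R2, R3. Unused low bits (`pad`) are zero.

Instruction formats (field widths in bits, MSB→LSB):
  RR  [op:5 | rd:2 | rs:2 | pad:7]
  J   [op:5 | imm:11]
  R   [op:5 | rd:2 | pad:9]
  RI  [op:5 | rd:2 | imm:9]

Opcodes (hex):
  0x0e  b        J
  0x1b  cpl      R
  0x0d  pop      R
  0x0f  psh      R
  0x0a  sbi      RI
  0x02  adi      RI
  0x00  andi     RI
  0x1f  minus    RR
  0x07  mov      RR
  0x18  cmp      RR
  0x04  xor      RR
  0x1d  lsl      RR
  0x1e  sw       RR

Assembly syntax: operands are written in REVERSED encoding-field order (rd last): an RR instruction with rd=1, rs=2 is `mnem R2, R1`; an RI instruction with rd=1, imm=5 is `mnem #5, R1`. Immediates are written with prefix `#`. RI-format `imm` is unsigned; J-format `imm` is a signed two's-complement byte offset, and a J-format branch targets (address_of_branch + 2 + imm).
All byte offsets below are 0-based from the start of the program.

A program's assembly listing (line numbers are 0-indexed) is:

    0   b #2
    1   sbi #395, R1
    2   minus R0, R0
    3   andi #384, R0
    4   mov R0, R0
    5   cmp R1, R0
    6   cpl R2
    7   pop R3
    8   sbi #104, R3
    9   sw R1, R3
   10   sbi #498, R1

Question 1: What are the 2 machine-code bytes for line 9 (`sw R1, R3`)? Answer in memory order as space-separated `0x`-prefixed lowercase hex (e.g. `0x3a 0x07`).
0xf6 0x80

L9: sw op=0x1e:5|rd=3:2|rs=1:2|pad=0:7 ⇒ 0xf680 ⇒ big f6 80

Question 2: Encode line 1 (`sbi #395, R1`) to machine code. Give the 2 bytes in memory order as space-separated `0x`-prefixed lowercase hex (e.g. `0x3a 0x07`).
L1: sbi op=0xa:5|rd=1:2|imm=395:9 ⇒ 0x538b ⇒ big 53 8b

0x53 0x8b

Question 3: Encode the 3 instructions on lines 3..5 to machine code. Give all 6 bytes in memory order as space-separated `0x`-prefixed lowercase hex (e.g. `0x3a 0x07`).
0x01 0x80 0x38 0x00 0xc0 0x80

L3: andi op=0x0:5|rd=0:2|imm=384:9 ⇒ 0x0180 ⇒ big 01 80
L4: mov op=0x7:5|rd=0:2|rs=0:2|pad=0:7 ⇒ 0x3800 ⇒ big 38 00
L5: cmp op=0x18:5|rd=0:2|rs=1:2|pad=0:7 ⇒ 0xc080 ⇒ big c0 80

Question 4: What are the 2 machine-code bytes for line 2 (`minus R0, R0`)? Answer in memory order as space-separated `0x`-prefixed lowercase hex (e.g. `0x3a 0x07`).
2. minus fields op=0x1f:5|rd=0:2|rs=0:2|pad=0:7 → word f800h → f8 00

0xf8 0x00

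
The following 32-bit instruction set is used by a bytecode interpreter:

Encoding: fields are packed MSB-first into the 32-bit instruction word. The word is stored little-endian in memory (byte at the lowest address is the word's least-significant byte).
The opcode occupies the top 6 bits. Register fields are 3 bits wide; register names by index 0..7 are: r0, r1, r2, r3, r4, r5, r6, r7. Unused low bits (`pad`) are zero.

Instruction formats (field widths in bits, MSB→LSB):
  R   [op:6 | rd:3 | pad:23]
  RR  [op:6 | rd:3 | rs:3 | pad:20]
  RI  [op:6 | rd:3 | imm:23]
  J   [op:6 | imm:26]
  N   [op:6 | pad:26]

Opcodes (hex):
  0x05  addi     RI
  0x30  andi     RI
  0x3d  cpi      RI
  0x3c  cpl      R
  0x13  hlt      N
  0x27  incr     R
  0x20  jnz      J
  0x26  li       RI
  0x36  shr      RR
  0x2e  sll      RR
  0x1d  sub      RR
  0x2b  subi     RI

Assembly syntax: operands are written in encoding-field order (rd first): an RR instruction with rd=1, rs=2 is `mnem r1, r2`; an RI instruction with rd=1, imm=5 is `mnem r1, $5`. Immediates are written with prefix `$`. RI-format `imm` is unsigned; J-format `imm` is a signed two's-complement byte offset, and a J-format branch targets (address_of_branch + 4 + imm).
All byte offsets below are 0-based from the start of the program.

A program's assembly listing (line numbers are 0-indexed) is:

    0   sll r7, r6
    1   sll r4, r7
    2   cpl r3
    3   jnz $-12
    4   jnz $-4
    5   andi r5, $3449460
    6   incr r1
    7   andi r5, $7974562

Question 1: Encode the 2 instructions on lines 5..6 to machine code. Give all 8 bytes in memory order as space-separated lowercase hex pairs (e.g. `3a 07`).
line 5 (andi): pack op=0x30:6|rd=5:3|imm=3449460:23 = 0xc2b4a274; little→ 74 a2 b4 c2
line 6 (incr): pack op=0x27:6|rd=1:3|pad=0:23 = 0x9c800000; little→ 00 00 80 9c

74 a2 b4 c2 00 00 80 9c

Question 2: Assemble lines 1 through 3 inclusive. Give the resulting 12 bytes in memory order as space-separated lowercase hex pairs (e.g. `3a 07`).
00 00 70 ba 00 00 80 f1 f4 ff ff 83

1. sll fields op=0x2e:6|rd=4:3|rs=7:3|pad=0:20 → word ba700000h → 00 00 70 ba
2. cpl fields op=0x3c:6|rd=3:3|pad=0:23 → word f1800000h → 00 00 80 f1
3. jnz fields op=0x20:6|imm=-12:26 → word 83fffff4h → f4 ff ff 83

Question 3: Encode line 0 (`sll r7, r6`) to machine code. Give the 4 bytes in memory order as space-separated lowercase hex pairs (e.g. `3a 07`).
line 0 (sll): pack op=0x2e:6|rd=7:3|rs=6:3|pad=0:20 = 0xbbe00000; little→ 00 00 e0 bb

00 00 e0 bb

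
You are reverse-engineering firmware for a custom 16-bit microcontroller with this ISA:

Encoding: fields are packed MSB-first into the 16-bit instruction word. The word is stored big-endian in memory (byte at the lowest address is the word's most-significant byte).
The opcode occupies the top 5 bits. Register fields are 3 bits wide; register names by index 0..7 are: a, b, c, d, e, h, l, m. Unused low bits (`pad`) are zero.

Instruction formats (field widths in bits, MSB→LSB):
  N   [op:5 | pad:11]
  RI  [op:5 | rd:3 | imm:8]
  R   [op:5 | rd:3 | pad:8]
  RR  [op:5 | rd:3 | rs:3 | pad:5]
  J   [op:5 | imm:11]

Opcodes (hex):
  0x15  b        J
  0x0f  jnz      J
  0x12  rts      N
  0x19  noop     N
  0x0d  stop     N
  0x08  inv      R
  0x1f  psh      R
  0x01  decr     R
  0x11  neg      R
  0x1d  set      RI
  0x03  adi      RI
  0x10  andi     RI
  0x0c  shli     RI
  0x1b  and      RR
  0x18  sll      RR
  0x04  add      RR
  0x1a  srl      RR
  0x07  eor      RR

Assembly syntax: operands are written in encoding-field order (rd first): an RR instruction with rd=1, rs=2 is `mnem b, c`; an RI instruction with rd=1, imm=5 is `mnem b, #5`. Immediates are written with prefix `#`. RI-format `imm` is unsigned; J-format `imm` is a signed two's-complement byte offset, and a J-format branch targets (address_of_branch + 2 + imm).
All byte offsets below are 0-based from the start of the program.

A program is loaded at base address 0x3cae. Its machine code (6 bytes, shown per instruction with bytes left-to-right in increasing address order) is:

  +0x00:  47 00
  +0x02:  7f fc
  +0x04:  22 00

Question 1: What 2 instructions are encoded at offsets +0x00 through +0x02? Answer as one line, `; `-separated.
@+00  big-endian(47 00) = 0x4700
  op=0x4700>>11=0x8 ⇒ inv (R)
  rd@[10:8]=0x7 ⇒ m
@+02  big-endian(7f fc) = 0x7ffc
  op=0x7ffc>>11=0xf ⇒ jnz (J)
  imm@[10:0]=0x7fc (s11→-4) ⇒ #-4

inv m; jnz #-4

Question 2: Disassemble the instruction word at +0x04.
add c, a

[04] 22 00 → 0x2200
  top 5b → 0x4 → add [RR]
  rd: (w>>8)&0x7=0x2 → c
  rs: (w>>5)&0x7=0x0 → a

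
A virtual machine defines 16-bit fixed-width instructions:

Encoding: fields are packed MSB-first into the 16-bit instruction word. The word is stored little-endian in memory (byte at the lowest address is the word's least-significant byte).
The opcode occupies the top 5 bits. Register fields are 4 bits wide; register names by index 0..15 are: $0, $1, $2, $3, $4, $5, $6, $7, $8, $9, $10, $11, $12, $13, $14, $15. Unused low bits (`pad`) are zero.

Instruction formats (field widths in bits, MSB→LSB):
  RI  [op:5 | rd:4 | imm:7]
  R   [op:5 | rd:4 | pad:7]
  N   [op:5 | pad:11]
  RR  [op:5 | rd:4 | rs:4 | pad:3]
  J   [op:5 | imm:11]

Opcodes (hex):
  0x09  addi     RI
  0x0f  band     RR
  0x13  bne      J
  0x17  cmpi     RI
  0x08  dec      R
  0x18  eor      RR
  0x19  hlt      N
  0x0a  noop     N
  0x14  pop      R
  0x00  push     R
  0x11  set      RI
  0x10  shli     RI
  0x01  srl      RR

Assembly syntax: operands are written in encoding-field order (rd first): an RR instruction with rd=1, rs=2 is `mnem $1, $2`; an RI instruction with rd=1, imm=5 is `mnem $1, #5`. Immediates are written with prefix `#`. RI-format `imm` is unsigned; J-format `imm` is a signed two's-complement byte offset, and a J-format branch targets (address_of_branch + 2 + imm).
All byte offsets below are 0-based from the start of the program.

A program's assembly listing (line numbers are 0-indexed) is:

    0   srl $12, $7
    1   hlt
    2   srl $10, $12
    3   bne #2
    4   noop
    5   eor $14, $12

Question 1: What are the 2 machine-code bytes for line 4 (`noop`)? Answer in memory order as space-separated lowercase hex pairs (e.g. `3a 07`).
L4: noop op=0xa:5|pad=0:11 ⇒ 0x5000 ⇒ little 00 50

00 50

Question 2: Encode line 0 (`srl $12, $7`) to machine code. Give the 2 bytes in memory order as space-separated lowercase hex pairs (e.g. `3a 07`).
line 0 (srl): pack op=0x1:5|rd=12:4|rs=7:4|pad=0:3 = 0x0e38; little→ 38 0e

38 0e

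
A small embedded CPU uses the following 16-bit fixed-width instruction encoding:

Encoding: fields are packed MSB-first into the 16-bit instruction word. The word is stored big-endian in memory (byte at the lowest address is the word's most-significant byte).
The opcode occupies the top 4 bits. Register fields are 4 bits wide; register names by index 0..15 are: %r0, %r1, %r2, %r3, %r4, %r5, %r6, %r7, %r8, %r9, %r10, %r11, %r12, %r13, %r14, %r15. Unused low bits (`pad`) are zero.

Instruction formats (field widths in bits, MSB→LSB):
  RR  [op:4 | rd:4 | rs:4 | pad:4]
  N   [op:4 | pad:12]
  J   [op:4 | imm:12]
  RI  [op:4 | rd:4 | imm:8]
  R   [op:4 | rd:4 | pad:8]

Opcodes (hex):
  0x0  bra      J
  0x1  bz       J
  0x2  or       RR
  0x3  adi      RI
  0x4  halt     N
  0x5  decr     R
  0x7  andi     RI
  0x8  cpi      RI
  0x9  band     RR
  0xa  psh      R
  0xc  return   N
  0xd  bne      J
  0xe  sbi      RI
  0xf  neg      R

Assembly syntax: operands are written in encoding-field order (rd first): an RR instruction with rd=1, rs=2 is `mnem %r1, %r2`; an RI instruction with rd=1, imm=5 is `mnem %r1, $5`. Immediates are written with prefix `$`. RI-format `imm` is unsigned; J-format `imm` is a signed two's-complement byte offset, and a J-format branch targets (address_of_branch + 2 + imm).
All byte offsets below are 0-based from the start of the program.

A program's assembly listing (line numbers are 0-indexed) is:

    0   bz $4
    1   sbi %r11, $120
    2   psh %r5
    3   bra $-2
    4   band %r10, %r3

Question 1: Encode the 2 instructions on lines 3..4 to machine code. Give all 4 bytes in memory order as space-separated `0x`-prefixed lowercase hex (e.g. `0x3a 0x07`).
3. bra fields op=0x0:4|imm=-2:12 → word 0ffeh → 0f fe
4. band fields op=0x9:4|rd=10:4|rs=3:4|pad=0:4 → word 9a30h → 9a 30

0x0f 0xfe 0x9a 0x30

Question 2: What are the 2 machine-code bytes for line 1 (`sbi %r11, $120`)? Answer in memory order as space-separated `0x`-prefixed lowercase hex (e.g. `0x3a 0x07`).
0xeb 0x78

1. sbi fields op=0xe:4|rd=11:4|imm=120:8 → word eb78h → eb 78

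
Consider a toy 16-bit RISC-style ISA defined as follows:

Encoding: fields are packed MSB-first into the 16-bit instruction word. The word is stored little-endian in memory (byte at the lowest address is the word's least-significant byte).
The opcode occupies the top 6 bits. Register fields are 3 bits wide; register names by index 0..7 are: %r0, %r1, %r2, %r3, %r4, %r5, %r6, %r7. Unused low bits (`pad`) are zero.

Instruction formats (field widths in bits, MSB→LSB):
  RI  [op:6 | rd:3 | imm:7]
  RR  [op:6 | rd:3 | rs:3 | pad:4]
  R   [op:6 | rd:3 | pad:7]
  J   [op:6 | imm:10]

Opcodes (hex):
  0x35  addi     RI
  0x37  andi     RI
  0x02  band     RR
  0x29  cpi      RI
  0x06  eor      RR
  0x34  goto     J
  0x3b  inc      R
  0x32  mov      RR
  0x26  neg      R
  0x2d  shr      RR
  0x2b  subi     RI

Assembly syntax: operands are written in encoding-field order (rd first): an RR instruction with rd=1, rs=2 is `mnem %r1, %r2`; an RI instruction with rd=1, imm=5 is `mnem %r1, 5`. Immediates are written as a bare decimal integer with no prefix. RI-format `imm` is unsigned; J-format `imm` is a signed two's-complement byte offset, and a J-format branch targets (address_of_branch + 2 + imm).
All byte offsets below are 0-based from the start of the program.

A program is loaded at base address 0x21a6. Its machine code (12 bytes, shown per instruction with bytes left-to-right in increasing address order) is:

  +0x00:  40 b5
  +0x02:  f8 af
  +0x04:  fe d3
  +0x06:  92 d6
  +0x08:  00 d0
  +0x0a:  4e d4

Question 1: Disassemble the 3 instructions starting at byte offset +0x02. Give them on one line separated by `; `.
off 0x02: read f8 af as little → 0xaff8
  op=0xaff8>>10=0x2b ⇒ subi (RI)
  rd@[9:7]=0x7 ⇒ %r7
  imm@[6:0]=0x78 ⇒ 120
off 0x04: read fe d3 as little → 0xd3fe
  op=0xd3fe>>10=0x34 ⇒ goto (J)
  imm@[9:0]=0x3fe (s10→-2) ⇒ -2
off 0x06: read 92 d6 as little → 0xd692
  op=0xd692>>10=0x35 ⇒ addi (RI)
  rd@[9:7]=0x5 ⇒ %r5
  imm@[6:0]=0x12 ⇒ 18

subi %r7, 120; goto -2; addi %r5, 18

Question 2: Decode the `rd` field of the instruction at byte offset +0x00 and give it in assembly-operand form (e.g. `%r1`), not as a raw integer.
%r2

@+00  little-endian(40 b5) = 0xb540
  top 6b → 0x2d → shr [RR]
  [9:7] rd=2 = %r2
  [6:4] rs=4 = %r4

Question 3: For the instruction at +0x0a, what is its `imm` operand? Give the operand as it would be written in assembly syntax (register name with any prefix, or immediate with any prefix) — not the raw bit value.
+0x0a: 4e d4 ⇒ word 0xd44e (little)
  top 6b → 0x35 → addi [RI]
  rd: (w>>7)&0x7=0x0 → %r0
  imm: (w>>0)&0x7f=0x4e → 78

78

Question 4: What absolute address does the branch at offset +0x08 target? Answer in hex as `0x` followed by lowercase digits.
0x21b0

off 0x08: read 00 d0 as little → 0xd000
  top 6b → 0x34 → goto [J]
  imm: (w>>0)&0x3ff=0x0 → 0
  target = base 0x21a6 + off 0x08 + 2 + imm 0 = 0x21b0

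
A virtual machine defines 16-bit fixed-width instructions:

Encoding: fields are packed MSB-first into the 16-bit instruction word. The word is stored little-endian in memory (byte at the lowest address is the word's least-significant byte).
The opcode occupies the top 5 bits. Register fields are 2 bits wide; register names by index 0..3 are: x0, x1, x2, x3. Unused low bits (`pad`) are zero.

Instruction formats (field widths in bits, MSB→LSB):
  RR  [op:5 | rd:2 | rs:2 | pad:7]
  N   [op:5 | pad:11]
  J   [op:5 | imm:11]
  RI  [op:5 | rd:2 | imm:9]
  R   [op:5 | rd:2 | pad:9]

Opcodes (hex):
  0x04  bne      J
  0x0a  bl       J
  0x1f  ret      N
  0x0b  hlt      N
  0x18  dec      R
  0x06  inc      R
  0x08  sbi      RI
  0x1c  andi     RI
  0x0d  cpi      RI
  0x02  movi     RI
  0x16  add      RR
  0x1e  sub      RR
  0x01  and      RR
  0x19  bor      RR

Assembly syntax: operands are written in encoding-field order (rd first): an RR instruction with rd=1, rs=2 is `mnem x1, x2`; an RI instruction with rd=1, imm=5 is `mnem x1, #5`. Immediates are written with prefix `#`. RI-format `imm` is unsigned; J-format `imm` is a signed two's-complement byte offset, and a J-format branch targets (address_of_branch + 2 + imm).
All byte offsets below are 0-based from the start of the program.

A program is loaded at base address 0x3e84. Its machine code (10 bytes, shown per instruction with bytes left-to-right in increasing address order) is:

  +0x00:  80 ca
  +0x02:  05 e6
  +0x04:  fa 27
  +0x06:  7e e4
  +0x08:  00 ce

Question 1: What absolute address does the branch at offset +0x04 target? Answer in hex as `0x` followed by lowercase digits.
0x3e84

off 0x04: read fa 27 as little → 0x27fa
  opcode bits[15:11]=0x4: bne/J
  [10:0] imm=2042 (s11→-6) = #-6
  target = base 0x3e84 + off 0x04 + 2 + imm -6 = 0x3e84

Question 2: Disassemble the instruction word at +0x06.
@+06  little-endian(7e e4) = 0xe47e
  op=0xe47e>>11=0x1c ⇒ andi (RI)
  rd@[10:9]=0x2 ⇒ x2
  imm@[8:0]=0x7e ⇒ #126

andi x2, #126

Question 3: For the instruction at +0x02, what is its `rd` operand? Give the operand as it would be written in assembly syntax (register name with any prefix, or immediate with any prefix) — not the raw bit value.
x3

+0x02: 05 e6 ⇒ word 0xe605 (little)
  top 5b → 0x1c → andi [RI]
  rd@[10:9]=0x3 ⇒ x3
  imm@[8:0]=0x5 ⇒ #5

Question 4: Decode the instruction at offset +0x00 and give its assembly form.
+0x00: 80 ca ⇒ word 0xca80 (little)
  op=0xca80>>11=0x19 ⇒ bor (RR)
  rd@[10:9]=0x1 ⇒ x1
  rs@[8:7]=0x1 ⇒ x1

bor x1, x1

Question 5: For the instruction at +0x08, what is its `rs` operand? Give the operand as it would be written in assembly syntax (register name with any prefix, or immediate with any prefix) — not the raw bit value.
off 0x08: read 00 ce as little → 0xce00
  op=0xce00>>11=0x19 ⇒ bor (RR)
  rd@[10:9]=0x3 ⇒ x3
  rs@[8:7]=0x0 ⇒ x0

x0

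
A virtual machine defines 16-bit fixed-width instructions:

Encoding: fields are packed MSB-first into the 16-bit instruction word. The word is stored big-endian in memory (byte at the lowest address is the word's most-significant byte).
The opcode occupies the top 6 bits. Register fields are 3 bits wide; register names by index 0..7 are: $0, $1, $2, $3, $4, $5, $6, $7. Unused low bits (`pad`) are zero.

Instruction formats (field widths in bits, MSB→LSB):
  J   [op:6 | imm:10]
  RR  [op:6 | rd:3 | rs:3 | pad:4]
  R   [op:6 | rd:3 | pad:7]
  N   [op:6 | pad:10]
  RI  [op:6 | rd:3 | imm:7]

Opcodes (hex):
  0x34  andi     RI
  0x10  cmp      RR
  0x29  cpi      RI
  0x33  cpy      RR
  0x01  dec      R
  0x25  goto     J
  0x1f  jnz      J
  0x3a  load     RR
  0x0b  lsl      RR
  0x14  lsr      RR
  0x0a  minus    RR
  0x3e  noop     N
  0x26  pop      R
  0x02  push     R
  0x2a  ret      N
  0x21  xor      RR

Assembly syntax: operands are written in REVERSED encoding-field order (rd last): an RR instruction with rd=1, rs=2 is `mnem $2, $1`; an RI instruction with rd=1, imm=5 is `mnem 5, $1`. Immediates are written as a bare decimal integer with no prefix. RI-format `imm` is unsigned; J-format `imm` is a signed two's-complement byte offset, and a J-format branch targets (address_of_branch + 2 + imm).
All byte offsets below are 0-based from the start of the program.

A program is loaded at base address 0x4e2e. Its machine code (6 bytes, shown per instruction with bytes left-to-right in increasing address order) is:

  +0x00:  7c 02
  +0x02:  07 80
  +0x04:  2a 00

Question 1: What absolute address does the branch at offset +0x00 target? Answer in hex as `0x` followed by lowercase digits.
0x4e32

[00] 7c 02 → 0x7c02
  opcode bits[15:10]=0x1f: jnz/J
  imm: (w>>0)&0x3ff=0x2 → 2
  target = base 0x4e2e + off 0x00 + 2 + imm 2 = 0x4e32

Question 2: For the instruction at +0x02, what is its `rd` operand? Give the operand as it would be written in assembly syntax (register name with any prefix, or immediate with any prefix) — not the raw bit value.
$7

@+02  big-endian(07 80) = 0x0780
  top 6b → 0x1 → dec [R]
  rd@[9:7]=0x7 ⇒ $7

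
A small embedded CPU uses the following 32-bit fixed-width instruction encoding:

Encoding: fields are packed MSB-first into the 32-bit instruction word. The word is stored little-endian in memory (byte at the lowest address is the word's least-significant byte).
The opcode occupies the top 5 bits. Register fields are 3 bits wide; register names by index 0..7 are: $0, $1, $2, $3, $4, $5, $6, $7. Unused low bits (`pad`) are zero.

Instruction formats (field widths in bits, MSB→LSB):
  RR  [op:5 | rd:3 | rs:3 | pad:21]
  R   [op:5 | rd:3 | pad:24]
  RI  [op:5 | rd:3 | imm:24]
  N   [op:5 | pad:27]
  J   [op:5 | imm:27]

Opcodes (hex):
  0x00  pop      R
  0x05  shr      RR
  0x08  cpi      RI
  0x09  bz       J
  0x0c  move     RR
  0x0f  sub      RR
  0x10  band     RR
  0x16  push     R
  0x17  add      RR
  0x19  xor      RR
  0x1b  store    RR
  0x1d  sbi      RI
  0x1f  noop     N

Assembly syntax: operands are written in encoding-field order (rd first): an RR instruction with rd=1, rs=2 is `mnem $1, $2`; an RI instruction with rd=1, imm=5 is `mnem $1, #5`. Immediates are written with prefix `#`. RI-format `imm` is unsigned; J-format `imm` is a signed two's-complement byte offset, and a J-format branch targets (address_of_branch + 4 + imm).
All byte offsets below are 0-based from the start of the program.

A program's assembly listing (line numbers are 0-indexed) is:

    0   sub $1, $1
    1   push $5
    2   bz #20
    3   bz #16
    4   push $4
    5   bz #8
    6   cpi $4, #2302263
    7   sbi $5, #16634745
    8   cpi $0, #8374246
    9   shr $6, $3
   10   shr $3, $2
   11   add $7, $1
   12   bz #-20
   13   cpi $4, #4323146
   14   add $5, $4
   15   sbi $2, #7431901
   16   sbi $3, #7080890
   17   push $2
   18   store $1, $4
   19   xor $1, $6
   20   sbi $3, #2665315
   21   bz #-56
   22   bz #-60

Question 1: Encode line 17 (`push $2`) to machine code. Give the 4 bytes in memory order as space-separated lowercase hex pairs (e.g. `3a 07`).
00 00 00 b2

line 17 (push): pack op=0x16:5|rd=2:3|pad=0:24 = 0xb2000000; little→ 00 00 00 b2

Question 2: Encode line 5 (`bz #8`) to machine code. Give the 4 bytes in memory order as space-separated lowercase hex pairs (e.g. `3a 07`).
08 00 00 48

line 5 (bz): pack op=0x9:5|imm=8:27 = 0x48000008; little→ 08 00 00 48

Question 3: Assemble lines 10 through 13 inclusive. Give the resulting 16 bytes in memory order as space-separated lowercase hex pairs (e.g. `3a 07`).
line 10 (shr): pack op=0x5:5|rd=3:3|rs=2:3|pad=0:21 = 0x2b400000; little→ 00 00 40 2b
line 11 (add): pack op=0x17:5|rd=7:3|rs=1:3|pad=0:21 = 0xbf200000; little→ 00 00 20 bf
line 12 (bz): pack op=0x9:5|imm=-20:27 = 0x4fffffec; little→ ec ff ff 4f
line 13 (cpi): pack op=0x8:5|rd=4:3|imm=4323146:24 = 0x4441f74a; little→ 4a f7 41 44

00 00 40 2b 00 00 20 bf ec ff ff 4f 4a f7 41 44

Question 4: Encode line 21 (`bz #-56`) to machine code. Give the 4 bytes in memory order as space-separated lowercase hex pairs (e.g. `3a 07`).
c8 ff ff 4f

L21: bz op=0x9:5|imm=-56:27 ⇒ 0x4fffffc8 ⇒ little c8 ff ff 4f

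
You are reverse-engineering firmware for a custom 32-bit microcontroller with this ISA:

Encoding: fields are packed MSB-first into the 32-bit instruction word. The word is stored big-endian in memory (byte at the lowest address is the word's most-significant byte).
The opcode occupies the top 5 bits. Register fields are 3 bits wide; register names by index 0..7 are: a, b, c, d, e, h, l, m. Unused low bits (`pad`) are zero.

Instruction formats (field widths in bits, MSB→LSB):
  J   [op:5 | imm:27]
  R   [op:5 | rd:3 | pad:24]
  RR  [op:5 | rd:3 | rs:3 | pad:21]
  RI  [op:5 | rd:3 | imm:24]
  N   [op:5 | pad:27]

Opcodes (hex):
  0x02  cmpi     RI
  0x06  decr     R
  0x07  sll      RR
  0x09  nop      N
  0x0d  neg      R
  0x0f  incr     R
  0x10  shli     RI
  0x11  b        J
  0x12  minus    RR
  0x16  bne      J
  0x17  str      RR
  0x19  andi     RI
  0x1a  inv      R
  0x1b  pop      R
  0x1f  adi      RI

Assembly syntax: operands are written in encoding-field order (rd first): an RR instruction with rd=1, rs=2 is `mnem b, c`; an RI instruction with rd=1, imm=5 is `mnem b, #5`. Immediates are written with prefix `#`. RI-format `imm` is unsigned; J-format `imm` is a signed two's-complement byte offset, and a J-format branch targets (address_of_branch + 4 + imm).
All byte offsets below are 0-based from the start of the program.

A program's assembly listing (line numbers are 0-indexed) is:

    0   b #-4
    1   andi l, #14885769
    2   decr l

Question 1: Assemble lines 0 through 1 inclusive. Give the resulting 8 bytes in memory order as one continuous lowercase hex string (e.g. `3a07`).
L0: b op=0x11:5|imm=-4:27 ⇒ 0x8ffffffc ⇒ big 8f ff ff fc
L1: andi op=0x19:5|rd=6:3|imm=14885769:24 ⇒ 0xcee32389 ⇒ big ce e3 23 89

8ffffffccee32389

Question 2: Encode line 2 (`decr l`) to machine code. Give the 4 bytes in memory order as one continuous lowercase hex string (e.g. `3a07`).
36000000

2. decr fields op=0x6:5|rd=6:3|pad=0:24 → word 36000000h → 36 00 00 00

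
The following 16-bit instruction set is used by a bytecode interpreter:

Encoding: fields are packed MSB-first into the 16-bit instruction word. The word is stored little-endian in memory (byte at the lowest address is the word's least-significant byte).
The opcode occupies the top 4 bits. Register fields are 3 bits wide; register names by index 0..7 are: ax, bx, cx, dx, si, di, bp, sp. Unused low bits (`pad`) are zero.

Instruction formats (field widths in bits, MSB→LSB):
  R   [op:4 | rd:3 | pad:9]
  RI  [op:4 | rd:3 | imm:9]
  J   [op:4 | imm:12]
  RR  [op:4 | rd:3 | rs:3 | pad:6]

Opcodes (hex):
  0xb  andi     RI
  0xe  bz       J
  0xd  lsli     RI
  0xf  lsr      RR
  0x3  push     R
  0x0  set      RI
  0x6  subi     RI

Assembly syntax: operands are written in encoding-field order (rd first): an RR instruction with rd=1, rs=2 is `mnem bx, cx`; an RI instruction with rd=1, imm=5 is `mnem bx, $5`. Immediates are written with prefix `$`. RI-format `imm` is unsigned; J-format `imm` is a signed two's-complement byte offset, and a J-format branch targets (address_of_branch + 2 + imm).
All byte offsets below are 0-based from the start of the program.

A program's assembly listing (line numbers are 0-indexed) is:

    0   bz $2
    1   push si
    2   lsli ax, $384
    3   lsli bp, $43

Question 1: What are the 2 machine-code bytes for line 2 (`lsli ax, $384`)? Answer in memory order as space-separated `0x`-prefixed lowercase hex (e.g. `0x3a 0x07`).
0x80 0xd1

line 2 (lsli): pack op=0xd:4|rd=0:3|imm=384:9 = 0xd180; little→ 80 d1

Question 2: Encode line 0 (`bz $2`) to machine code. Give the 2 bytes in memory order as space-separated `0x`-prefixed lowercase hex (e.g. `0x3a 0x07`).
line 0 (bz): pack op=0xe:4|imm=2:12 = 0xe002; little→ 02 e0

0x02 0xe0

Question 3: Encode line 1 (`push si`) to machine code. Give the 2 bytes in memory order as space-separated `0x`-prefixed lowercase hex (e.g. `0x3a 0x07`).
L1: push op=0x3:4|rd=4:3|pad=0:9 ⇒ 0x3800 ⇒ little 00 38

0x00 0x38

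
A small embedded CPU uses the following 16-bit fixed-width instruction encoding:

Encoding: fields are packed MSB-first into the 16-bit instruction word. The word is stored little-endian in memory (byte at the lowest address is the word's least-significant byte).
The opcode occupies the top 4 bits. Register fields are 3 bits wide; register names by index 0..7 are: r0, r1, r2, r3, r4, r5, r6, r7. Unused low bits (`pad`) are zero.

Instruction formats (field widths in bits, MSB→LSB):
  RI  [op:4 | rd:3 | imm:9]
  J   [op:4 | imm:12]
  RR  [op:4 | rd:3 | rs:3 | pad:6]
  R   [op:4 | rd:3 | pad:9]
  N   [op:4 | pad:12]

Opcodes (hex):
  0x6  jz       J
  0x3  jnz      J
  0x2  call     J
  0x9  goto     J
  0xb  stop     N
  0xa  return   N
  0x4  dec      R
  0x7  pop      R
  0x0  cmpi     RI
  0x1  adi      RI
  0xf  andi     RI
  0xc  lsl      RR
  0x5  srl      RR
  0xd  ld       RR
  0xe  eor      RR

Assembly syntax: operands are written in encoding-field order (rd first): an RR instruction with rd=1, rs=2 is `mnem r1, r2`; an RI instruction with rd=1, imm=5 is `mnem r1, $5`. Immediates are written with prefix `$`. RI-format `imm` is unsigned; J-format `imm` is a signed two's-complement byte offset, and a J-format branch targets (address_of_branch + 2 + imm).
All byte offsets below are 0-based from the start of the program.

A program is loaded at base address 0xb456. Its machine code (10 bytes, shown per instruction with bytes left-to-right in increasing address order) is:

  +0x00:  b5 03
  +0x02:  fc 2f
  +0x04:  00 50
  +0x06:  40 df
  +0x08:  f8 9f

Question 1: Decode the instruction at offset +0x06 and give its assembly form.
@+06  little-endian(40 df) = 0xdf40
  top 4b → 0xd → ld [RR]
  rd: (w>>9)&0x7=0x7 → r7
  rs: (w>>6)&0x7=0x5 → r5

ld r7, r5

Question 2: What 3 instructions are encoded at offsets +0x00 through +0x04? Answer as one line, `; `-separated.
cmpi r1, $437; call $-4; srl r0, r0

[00] b5 03 → 0x03b5
  top 4b → 0x0 → cmpi [RI]
  [11:9] rd=1 = r1
  [8:0] imm=437 = $437
[02] fc 2f → 0x2ffc
  top 4b → 0x2 → call [J]
  [11:0] imm=4092 (s12→-4) = $-4
[04] 00 50 → 0x5000
  top 4b → 0x5 → srl [RR]
  [11:9] rd=0 = r0
  [8:6] rs=0 = r0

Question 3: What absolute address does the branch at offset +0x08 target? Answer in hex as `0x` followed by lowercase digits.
@+08  little-endian(f8 9f) = 0x9ff8
  opcode bits[15:12]=0x9: goto/J
  imm@[11:0]=0xff8 (s12→-8) ⇒ $-8
  target = base 0xb456 + off 0x08 + 2 + imm -8 = 0xb458

0xb458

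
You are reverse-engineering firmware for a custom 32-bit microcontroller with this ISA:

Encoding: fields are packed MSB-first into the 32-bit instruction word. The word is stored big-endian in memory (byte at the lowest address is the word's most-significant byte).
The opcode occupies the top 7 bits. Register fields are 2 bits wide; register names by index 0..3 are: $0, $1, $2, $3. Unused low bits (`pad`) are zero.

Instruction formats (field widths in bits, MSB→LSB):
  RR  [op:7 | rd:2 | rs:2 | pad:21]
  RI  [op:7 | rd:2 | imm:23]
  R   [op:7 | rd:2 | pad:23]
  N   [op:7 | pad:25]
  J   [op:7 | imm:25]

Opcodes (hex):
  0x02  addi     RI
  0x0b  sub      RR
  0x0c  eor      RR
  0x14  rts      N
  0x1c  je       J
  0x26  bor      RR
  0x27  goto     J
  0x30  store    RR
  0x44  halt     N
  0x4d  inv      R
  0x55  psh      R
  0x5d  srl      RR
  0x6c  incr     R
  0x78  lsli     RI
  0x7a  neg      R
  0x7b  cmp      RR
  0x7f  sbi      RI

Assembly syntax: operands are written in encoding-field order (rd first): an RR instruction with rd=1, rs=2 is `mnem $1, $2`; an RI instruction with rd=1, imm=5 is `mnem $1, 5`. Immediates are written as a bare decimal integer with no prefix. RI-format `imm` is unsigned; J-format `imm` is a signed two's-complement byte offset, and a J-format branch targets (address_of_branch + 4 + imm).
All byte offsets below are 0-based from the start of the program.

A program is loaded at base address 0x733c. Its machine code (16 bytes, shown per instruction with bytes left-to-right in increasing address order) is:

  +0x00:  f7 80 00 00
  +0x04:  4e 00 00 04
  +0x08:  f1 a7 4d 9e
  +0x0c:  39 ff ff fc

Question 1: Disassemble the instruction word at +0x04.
@+04  big-endian(4e 00 00 04) = 0x4e000004
  top 7b → 0x27 → goto [J]
  imm@[24:0]=0x4 ⇒ 4

goto 4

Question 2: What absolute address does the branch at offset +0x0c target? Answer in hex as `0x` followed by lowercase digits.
0x7348

[0c] 39 ff ff fc → 0x39fffffc
  op=0x39fffffc>>25=0x1c ⇒ je (J)
  imm: (w>>0)&0x1ffffff=0x1fffffc (s25→-4) → -4
  target = base 0x733c + off 0x0c + 4 + imm -4 = 0x7348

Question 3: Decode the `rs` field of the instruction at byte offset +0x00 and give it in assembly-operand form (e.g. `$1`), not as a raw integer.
$0

off 0x00: read f7 80 00 00 as big → 0xf7800000
  top 7b → 0x7b → cmp [RR]
  rd: (w>>23)&0x3=0x3 → $3
  rs: (w>>21)&0x3=0x0 → $0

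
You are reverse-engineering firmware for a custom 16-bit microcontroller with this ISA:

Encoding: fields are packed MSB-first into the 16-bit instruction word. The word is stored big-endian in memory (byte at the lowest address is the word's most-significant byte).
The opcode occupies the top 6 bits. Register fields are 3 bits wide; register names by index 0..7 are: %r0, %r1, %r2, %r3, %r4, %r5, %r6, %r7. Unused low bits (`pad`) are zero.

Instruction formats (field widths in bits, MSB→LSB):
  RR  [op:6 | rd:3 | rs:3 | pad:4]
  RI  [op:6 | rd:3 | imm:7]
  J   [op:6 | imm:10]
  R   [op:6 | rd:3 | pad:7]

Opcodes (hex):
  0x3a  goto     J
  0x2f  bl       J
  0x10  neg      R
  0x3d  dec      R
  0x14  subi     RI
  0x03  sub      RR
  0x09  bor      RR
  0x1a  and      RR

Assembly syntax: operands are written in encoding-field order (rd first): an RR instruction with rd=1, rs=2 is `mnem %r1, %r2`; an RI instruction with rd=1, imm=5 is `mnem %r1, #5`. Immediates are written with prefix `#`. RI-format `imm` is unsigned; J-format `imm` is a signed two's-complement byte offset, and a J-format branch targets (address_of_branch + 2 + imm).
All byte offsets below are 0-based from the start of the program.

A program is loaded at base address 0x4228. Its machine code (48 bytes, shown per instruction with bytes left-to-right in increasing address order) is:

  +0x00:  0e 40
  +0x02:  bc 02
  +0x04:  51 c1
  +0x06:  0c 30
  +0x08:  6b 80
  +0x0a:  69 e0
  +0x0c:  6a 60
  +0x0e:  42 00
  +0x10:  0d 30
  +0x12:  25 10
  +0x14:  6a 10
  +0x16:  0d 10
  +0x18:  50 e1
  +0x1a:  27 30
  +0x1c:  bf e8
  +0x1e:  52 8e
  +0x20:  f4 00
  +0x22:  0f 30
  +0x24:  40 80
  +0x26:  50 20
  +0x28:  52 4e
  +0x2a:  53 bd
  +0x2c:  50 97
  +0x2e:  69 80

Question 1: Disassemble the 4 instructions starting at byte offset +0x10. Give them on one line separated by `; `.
sub %r2, %r3; bor %r2, %r1; and %r4, %r1; sub %r2, %r1

+0x10: 0d 30 ⇒ word 0x0d30 (big)
  opcode bits[15:10]=0x3: sub/RR
  rd@[9:7]=0x2 ⇒ %r2
  rs@[6:4]=0x3 ⇒ %r3
+0x12: 25 10 ⇒ word 0x2510 (big)
  opcode bits[15:10]=0x9: bor/RR
  rd@[9:7]=0x2 ⇒ %r2
  rs@[6:4]=0x1 ⇒ %r1
+0x14: 6a 10 ⇒ word 0x6a10 (big)
  opcode bits[15:10]=0x1a: and/RR
  rd@[9:7]=0x4 ⇒ %r4
  rs@[6:4]=0x1 ⇒ %r1
+0x16: 0d 10 ⇒ word 0x0d10 (big)
  opcode bits[15:10]=0x3: sub/RR
  rd@[9:7]=0x2 ⇒ %r2
  rs@[6:4]=0x1 ⇒ %r1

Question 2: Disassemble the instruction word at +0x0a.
and %r3, %r6

@+0a  big-endian(69 e0) = 0x69e0
  opcode bits[15:10]=0x1a: and/RR
  [9:7] rd=3 = %r3
  [6:4] rs=6 = %r6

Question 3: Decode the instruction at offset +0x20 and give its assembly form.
dec %r0

[20] f4 00 → 0xf400
  op=0xf400>>10=0x3d ⇒ dec (R)
  [9:7] rd=0 = %r0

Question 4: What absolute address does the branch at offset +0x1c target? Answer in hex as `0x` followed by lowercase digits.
0x422e

+0x1c: bf e8 ⇒ word 0xbfe8 (big)
  op=0xbfe8>>10=0x2f ⇒ bl (J)
  imm@[9:0]=0x3e8 (s10→-24) ⇒ #-24
  target = base 0x4228 + off 0x1c + 2 + imm -24 = 0x422e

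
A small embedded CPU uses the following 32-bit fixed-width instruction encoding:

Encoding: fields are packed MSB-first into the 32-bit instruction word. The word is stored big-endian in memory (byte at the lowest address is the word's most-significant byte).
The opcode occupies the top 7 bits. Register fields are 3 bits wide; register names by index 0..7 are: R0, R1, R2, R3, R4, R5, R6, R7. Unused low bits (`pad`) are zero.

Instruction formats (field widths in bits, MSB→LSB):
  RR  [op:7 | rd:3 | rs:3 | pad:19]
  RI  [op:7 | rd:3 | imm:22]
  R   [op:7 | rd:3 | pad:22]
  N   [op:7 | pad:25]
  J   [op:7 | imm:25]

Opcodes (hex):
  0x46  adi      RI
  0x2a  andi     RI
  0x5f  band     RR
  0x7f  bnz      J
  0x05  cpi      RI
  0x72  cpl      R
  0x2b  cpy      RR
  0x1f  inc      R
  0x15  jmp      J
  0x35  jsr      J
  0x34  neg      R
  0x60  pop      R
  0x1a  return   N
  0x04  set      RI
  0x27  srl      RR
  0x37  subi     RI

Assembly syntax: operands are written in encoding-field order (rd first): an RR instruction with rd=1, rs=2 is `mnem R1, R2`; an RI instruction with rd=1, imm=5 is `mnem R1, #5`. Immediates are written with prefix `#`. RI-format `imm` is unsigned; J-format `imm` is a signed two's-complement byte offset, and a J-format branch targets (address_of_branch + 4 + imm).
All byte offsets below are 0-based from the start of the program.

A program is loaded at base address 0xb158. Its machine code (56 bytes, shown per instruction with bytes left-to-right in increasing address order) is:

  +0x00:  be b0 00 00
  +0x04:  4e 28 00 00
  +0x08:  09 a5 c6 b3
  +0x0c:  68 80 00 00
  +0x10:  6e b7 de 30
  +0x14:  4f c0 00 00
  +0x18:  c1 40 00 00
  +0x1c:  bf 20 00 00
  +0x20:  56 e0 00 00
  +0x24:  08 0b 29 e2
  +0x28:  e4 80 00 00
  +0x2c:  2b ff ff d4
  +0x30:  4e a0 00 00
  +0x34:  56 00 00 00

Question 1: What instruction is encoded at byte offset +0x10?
off 0x10: read 6e b7 de 30 as big → 0x6eb7de30
  top 7b → 0x37 → subi [RI]
  [24:22] rd=2 = R2
  [21:0] imm=3661360 = #3661360

subi R2, #3661360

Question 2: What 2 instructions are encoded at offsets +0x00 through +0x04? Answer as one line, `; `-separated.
band R2, R6; srl R0, R5

[00] be b0 00 00 → 0xbeb00000
  op=0xbeb00000>>25=0x5f ⇒ band (RR)
  [24:22] rd=2 = R2
  [21:19] rs=6 = R6
[04] 4e 28 00 00 → 0x4e280000
  op=0x4e280000>>25=0x27 ⇒ srl (RR)
  [24:22] rd=0 = R0
  [21:19] rs=5 = R5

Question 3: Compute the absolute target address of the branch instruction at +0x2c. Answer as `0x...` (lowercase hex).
0xb15c

+0x2c: 2b ff ff d4 ⇒ word 0x2bffffd4 (big)
  opcode bits[31:25]=0x15: jmp/J
  imm: (w>>0)&0x1ffffff=0x1ffffd4 (s25→-44) → #-44
  target = base 0xb158 + off 0x2c + 4 + imm -44 = 0xb15c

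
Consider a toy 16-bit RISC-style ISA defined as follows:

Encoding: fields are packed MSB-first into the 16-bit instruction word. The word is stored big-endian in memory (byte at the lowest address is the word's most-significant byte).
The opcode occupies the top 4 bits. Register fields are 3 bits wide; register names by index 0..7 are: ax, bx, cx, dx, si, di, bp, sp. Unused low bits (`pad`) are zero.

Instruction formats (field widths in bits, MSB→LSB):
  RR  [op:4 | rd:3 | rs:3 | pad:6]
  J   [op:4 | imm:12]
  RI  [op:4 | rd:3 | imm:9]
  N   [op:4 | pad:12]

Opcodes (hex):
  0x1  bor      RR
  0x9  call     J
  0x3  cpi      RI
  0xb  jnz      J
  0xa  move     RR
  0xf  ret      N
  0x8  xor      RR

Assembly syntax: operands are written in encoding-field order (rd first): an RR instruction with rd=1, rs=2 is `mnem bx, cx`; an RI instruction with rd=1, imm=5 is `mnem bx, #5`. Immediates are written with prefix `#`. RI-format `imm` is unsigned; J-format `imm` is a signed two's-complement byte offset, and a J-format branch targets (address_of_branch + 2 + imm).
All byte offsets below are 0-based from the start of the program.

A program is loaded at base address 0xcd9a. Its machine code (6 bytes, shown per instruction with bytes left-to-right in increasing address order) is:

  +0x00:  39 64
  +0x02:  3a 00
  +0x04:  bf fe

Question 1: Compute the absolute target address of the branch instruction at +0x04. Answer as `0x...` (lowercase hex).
0xcd9e

+0x04: bf fe ⇒ word 0xbffe (big)
  top 4b → 0xb → jnz [J]
  imm@[11:0]=0xffe (s12→-2) ⇒ #-2
  target = base 0xcd9a + off 0x04 + 2 + imm -2 = 0xcd9e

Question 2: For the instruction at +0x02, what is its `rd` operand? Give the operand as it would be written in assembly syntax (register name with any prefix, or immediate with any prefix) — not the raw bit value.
+0x02: 3a 00 ⇒ word 0x3a00 (big)
  op=0x3a00>>12=0x3 ⇒ cpi (RI)
  rd@[11:9]=0x5 ⇒ di
  imm@[8:0]=0x0 ⇒ #0

di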